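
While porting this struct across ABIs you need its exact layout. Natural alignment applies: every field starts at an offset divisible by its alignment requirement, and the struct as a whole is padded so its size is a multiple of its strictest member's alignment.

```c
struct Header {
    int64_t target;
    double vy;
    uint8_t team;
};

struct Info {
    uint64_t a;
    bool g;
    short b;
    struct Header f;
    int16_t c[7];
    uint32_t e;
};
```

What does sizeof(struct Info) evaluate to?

Header: @0: target [8B, align 8] → 8; @8: vy [8B, align 8] → 16; @16: team [1B, align 1] → 17; +7 tail pad (align 8); size 24, align 8
@0: a [8B, align 8] → 8
@8: g [1B, align 1] → 9
+1 pad (align 2)
@10: b [2B, align 2] → 12
+4 pad (align 8)
@16: f [24B, align 8] → 40
@40: c [14B, align 2] → 54
+2 pad (align 4)
@56: e [4B, align 4] → 60
+4 tail pad (align 8)
size 64, align 8

64 bytes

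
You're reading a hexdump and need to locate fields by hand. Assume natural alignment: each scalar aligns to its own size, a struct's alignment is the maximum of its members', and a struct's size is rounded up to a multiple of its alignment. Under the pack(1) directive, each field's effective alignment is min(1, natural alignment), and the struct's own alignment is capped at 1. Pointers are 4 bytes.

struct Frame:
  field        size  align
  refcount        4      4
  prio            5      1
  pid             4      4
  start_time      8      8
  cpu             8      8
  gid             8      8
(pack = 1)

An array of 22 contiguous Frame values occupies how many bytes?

refcount at 0 (size 4, align 1) → ends 4
prio at 4 (size 5, align 1) → ends 9
pid at 9 (size 4, align 1) → ends 13
start_time at 13 (size 8, align 1) → ends 21
cpu at 21 (size 8, align 1) → ends 29
gid at 29 (size 8, align 1) → ends 37
total 37 bytes, alignment 1
array of 22: 22 × 37 = 814

814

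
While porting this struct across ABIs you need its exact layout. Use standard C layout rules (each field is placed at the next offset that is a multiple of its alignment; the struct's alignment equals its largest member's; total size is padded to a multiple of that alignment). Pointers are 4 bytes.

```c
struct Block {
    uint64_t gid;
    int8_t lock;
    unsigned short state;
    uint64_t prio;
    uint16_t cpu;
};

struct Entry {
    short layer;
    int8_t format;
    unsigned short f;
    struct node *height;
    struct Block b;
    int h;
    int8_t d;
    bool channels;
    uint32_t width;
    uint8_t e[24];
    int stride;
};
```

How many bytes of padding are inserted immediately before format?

Block: gid at 0 (size 8, align 8) → ends 8; lock at 8 (size 1, align 1) → ends 9; pad 1 to align 2 for state; state at 10 (size 2, align 2) → ends 12; pad 4 to align 8 for prio; prio at 16 (size 8, align 8) → ends 24; cpu at 24 (size 2, align 2) → ends 26; tail pad 6 to reach multiple of 8; total 32 bytes, alignment 8
layer at 0 (size 2, align 2) → ends 2
format at 2 (size 1, align 1) → ends 3

0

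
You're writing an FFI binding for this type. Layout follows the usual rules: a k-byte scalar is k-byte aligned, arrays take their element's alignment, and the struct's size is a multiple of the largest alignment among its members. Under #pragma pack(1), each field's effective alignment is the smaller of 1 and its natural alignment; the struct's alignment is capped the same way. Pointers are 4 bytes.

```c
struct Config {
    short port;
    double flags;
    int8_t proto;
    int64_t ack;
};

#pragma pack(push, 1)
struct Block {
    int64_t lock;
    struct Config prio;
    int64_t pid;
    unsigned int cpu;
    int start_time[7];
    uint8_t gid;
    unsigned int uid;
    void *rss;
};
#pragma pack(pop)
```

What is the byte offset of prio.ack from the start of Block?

Config: @0: port [2B, align 2] → 2; +6 pad (align 8); @8: flags [8B, align 8] → 16; @16: proto [1B, align 1] → 17; +7 pad (align 8); @24: ack [8B, align 8] → 32; size 32, align 8
@0: lock [8B, align 1] → 8
@8: prio [32B, align 1] → 40
within Config: ack at 24
8 + 24 = 32

32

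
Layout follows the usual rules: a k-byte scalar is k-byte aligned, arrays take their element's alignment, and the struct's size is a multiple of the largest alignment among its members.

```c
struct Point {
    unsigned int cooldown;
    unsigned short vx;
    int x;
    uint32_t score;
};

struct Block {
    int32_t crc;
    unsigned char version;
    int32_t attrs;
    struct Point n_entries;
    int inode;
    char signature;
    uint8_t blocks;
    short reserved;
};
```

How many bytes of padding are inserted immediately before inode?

0

Point: cooldown at 0 (size 4, align 4) → ends 4; vx at 4 (size 2, align 2) → ends 6; pad 2 to align 4 for x; x at 8 (size 4, align 4) → ends 12; score at 12 (size 4, align 4) → ends 16; total 16 bytes, alignment 4
crc at 0 (size 4, align 4) → ends 4
version at 4 (size 1, align 1) → ends 5
pad 3 to align 4 for attrs
attrs at 8 (size 4, align 4) → ends 12
n_entries at 12 (size 16, align 4) → ends 28
inode at 28 (size 4, align 4) → ends 32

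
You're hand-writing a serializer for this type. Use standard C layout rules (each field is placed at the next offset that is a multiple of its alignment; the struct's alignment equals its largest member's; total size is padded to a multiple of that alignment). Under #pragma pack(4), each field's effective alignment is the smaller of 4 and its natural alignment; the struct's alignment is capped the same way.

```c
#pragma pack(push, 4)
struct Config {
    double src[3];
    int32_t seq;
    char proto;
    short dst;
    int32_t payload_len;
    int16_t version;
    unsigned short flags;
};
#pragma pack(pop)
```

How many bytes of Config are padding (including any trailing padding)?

1

@0: src [24B, align 4] → 24
@24: seq [4B, align 4] → 28
@28: proto [1B, align 1] → 29
+1 pad (align 2)
@30: dst [2B, align 2] → 32
@32: payload_len [4B, align 4] → 36
@36: version [2B, align 2] → 38
@38: flags [2B, align 2] → 40
size 40, align 4
data bytes 39, size 40 → padding 1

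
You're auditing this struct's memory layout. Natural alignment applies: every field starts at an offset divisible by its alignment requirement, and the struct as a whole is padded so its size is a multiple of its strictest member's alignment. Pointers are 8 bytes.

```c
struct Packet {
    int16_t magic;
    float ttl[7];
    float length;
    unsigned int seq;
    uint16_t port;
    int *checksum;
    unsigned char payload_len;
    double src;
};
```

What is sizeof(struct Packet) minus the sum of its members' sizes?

15

magic at 0 (size 2, align 2) → ends 2
pad 2 to align 4 for ttl
ttl at 4 (size 28, align 4) → ends 32
length at 32 (size 4, align 4) → ends 36
seq at 36 (size 4, align 4) → ends 40
port at 40 (size 2, align 2) → ends 42
pad 6 to align 8 for checksum
checksum at 48 (size 8, align 8) → ends 56
payload_len at 56 (size 1, align 1) → ends 57
pad 7 to align 8 for src
src at 64 (size 8, align 8) → ends 72
total 72 bytes, alignment 8
data bytes 57, size 72 → padding 15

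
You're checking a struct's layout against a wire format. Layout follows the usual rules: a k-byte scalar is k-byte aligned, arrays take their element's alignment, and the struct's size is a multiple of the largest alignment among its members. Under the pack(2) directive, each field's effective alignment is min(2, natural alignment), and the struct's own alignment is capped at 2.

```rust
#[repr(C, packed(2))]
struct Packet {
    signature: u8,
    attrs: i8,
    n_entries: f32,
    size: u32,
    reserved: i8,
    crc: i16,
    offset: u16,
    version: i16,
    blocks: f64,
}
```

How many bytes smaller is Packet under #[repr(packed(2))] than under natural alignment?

natural layout:
  0..1  signature  (1B, 1-aligned)
  1..2  attrs  (1B, 1-aligned)
  2..4  -- padding (2B)
  4..8  n_entries  (4B, 4-aligned)
  8..12  size  (4B, 4-aligned)
  12..13  reserved  (1B, 1-aligned)
  13..14  -- padding (1B)
  14..16  crc  (2B, 2-aligned)
  16..18  offset  (2B, 2-aligned)
  18..20  version  (2B, 2-aligned)
  20..24  -- padding (4B)
  24..32  blocks  (8B, 8-aligned)
  sizeof = 32, alignof = 8
packed(2) layout:
  0..1  signature  (1B, 1-aligned)
  1..2  attrs  (1B, 1-aligned)
  2..6  n_entries  (4B, 2-aligned)
  6..10  size  (4B, 2-aligned)
  10..11  reserved  (1B, 1-aligned)
  11..12  -- padding (1B)
  12..14  crc  (2B, 2-aligned)
  14..16  offset  (2B, 2-aligned)
  16..18  version  (2B, 2-aligned)
  18..26  blocks  (8B, 2-aligned)
  sizeof = 26, alignof = 2
32 − 26 = 6

6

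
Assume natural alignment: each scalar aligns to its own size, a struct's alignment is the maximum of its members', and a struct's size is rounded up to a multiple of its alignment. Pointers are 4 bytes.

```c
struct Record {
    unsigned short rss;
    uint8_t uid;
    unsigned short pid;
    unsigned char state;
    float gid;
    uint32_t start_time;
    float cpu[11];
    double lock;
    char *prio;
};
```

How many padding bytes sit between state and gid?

@0: rss [2B, align 2] → 2
@2: uid [1B, align 1] → 3
+1 pad (align 2)
@4: pid [2B, align 2] → 6
@6: state [1B, align 1] → 7
+1 pad (align 4)
@8: gid [4B, align 4] → 12

1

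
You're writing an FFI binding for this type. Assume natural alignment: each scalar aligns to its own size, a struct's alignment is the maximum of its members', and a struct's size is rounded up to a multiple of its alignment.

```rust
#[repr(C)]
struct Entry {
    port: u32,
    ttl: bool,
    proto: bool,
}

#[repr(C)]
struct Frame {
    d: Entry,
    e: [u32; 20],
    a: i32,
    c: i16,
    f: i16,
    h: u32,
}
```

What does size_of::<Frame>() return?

100

Entry: 0..4  port  (4B, 4-aligned); 4..5  ttl  (1B, 1-aligned); 5..6  proto  (1B, 1-aligned); 6..8  -- tail padding (2B); sizeof = 8, alignof = 4
0..8  d  (8B, 4-aligned)
8..88  e  (80B, 4-aligned)
88..92  a  (4B, 4-aligned)
92..94  c  (2B, 2-aligned)
94..96  f  (2B, 2-aligned)
96..100  h  (4B, 4-aligned)
sizeof = 100, alignof = 4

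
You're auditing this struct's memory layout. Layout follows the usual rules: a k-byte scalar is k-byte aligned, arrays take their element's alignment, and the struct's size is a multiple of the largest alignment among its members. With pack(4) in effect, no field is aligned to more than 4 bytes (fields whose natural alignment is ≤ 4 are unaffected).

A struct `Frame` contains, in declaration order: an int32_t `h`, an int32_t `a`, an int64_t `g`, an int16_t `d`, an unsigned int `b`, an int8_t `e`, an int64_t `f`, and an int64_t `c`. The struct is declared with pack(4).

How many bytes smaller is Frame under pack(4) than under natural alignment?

4

natural layout:
  0..4  h  (4B, 4-aligned)
  4..8  a  (4B, 4-aligned)
  8..16  g  (8B, 8-aligned)
  16..18  d  (2B, 2-aligned)
  18..20  -- padding (2B)
  20..24  b  (4B, 4-aligned)
  24..25  e  (1B, 1-aligned)
  25..32  -- padding (7B)
  32..40  f  (8B, 8-aligned)
  40..48  c  (8B, 8-aligned)
  sizeof = 48, alignof = 8
packed(4) layout:
  0..4  h  (4B, 4-aligned)
  4..8  a  (4B, 4-aligned)
  8..16  g  (8B, 4-aligned)
  16..18  d  (2B, 2-aligned)
  18..20  -- padding (2B)
  20..24  b  (4B, 4-aligned)
  24..25  e  (1B, 1-aligned)
  25..28  -- padding (3B)
  28..36  f  (8B, 4-aligned)
  36..44  c  (8B, 4-aligned)
  sizeof = 44, alignof = 4
48 − 44 = 4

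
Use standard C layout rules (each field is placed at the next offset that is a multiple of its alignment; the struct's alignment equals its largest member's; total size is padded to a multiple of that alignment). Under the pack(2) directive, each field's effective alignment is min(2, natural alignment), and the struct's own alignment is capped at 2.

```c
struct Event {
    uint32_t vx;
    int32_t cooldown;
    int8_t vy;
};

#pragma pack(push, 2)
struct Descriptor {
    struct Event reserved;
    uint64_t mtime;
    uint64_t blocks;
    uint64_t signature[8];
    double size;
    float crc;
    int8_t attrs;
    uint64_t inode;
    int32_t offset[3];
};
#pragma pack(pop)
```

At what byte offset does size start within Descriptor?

92

Event: @0: vx [4B, align 4] → 4; @4: cooldown [4B, align 4] → 8; @8: vy [1B, align 1] → 9; +3 tail pad (align 4); size 12, align 4
@0: reserved [12B, align 2] → 12
@12: mtime [8B, align 2] → 20
@20: blocks [8B, align 2] → 28
@28: signature [64B, align 2] → 92
@92: size [8B, align 2] → 100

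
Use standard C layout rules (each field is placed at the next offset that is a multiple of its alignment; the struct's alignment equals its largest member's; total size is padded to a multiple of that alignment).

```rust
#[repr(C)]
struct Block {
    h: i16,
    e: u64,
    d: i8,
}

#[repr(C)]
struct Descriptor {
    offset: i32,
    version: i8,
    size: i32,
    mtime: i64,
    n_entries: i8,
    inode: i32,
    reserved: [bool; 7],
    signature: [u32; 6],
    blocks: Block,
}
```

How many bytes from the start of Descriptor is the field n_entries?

24

Block: @0: h [2B, align 2] → 2; +6 pad (align 8); @8: e [8B, align 8] → 16; @16: d [1B, align 1] → 17; +7 tail pad (align 8); size 24, align 8
@0: offset [4B, align 4] → 4
@4: version [1B, align 1] → 5
+3 pad (align 4)
@8: size [4B, align 4] → 12
+4 pad (align 8)
@16: mtime [8B, align 8] → 24
@24: n_entries [1B, align 1] → 25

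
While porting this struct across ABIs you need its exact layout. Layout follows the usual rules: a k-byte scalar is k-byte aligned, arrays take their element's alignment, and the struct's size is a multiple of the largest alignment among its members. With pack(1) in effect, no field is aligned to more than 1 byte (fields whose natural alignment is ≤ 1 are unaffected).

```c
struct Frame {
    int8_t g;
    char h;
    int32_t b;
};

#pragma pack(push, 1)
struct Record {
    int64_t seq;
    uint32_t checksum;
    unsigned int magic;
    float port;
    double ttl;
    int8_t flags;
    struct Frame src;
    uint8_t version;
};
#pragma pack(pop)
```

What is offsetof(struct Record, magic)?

12

Frame: @0: g [1B, align 1] → 1; @1: h [1B, align 1] → 2; +2 pad (align 4); @4: b [4B, align 4] → 8; size 8, align 4
@0: seq [8B, align 1] → 8
@8: checksum [4B, align 1] → 12
@12: magic [4B, align 1] → 16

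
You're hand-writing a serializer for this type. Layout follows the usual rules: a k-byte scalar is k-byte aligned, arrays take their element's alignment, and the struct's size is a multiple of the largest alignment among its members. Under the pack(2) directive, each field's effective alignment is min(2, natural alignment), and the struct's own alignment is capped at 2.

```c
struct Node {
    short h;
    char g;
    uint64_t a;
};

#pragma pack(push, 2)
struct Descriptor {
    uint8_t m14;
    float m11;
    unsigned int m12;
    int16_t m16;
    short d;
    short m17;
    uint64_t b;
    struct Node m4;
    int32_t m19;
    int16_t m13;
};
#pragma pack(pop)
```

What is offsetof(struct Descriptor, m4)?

24

Node: @0: h [2B, align 2] → 2; @2: g [1B, align 1] → 3; +5 pad (align 8); @8: a [8B, align 8] → 16; size 16, align 8
@0: m14 [1B, align 1] → 1
+1 pad (align 2)
@2: m11 [4B, align 2] → 6
@6: m12 [4B, align 2] → 10
@10: m16 [2B, align 2] → 12
@12: d [2B, align 2] → 14
@14: m17 [2B, align 2] → 16
@16: b [8B, align 2] → 24
@24: m4 [16B, align 2] → 40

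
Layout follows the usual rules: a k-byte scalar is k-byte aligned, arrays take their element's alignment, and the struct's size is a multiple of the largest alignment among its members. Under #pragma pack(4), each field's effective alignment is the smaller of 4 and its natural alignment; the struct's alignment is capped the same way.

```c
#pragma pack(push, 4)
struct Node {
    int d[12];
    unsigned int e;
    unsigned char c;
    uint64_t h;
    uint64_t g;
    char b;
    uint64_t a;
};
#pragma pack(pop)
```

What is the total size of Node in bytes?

d at 0 (size 48, align 4) → ends 48
e at 48 (size 4, align 4) → ends 52
c at 52 (size 1, align 1) → ends 53
pad 3 to align 4 for h
h at 56 (size 8, align 4) → ends 64
g at 64 (size 8, align 4) → ends 72
b at 72 (size 1, align 1) → ends 73
pad 3 to align 4 for a
a at 76 (size 8, align 4) → ends 84
total 84 bytes, alignment 4

84 bytes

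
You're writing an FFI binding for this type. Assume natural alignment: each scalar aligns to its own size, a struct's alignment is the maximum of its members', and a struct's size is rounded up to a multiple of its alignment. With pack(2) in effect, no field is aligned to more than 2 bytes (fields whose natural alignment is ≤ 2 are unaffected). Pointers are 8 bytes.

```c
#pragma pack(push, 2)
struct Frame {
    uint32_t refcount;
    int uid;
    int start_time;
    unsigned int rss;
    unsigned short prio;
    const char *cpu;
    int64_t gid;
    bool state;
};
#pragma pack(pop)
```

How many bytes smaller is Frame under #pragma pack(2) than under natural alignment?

natural layout:
  @0: refcount [4B, align 4] → 4
  @4: uid [4B, align 4] → 8
  @8: start_time [4B, align 4] → 12
  @12: rss [4B, align 4] → 16
  @16: prio [2B, align 2] → 18
  +6 pad (align 8)
  @24: cpu [8B, align 8] → 32
  @32: gid [8B, align 8] → 40
  @40: state [1B, align 1] → 41
  +7 tail pad (align 8)
  size 48, align 8
packed(2) layout:
  @0: refcount [4B, align 2] → 4
  @4: uid [4B, align 2] → 8
  @8: start_time [4B, align 2] → 12
  @12: rss [4B, align 2] → 16
  @16: prio [2B, align 2] → 18
  @18: cpu [8B, align 2] → 26
  @26: gid [8B, align 2] → 34
  @34: state [1B, align 1] → 35
  +1 tail pad (align 2)
  size 36, align 2
48 − 36 = 12

12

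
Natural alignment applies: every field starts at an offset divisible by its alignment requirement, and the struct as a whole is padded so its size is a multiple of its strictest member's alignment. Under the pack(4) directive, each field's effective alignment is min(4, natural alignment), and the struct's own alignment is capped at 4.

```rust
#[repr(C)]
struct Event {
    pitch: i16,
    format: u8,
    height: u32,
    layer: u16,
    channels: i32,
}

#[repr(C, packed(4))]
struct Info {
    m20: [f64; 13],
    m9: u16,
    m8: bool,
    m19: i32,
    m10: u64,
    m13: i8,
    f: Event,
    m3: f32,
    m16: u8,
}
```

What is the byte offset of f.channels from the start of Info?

136

Event: 0..2  pitch  (2B, 2-aligned); 2..3  format  (1B, 1-aligned); 3..4  -- padding (1B); 4..8  height  (4B, 4-aligned); 8..10  layer  (2B, 2-aligned); 10..12  -- padding (2B); 12..16  channels  (4B, 4-aligned); sizeof = 16, alignof = 4
0..104  m20  (104B, 4-aligned)
104..106  m9  (2B, 2-aligned)
106..107  m8  (1B, 1-aligned)
107..108  -- padding (1B)
108..112  m19  (4B, 4-aligned)
112..120  m10  (8B, 4-aligned)
120..121  m13  (1B, 1-aligned)
121..124  -- padding (3B)
124..140  f  (16B, 4-aligned)
within Event: channels at 12
124 + 12 = 136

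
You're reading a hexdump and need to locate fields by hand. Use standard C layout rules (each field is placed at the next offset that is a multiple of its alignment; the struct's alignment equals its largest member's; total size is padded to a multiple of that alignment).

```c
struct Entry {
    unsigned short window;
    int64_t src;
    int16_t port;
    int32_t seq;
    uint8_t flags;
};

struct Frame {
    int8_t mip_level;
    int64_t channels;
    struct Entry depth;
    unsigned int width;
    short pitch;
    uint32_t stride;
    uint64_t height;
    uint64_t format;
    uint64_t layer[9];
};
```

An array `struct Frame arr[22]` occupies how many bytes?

3344

Entry: window at 0 (size 2, align 2) → ends 2; pad 6 to align 8 for src; src at 8 (size 8, align 8) → ends 16; port at 16 (size 2, align 2) → ends 18; pad 2 to align 4 for seq; seq at 20 (size 4, align 4) → ends 24; flags at 24 (size 1, align 1) → ends 25; tail pad 7 to reach multiple of 8; total 32 bytes, alignment 8
mip_level at 0 (size 1, align 1) → ends 1
pad 7 to align 8 for channels
channels at 8 (size 8, align 8) → ends 16
depth at 16 (size 32, align 8) → ends 48
width at 48 (size 4, align 4) → ends 52
pitch at 52 (size 2, align 2) → ends 54
pad 2 to align 4 for stride
stride at 56 (size 4, align 4) → ends 60
pad 4 to align 8 for height
height at 64 (size 8, align 8) → ends 72
format at 72 (size 8, align 8) → ends 80
layer at 80 (size 72, align 8) → ends 152
total 152 bytes, alignment 8
array of 22: 22 × 152 = 3344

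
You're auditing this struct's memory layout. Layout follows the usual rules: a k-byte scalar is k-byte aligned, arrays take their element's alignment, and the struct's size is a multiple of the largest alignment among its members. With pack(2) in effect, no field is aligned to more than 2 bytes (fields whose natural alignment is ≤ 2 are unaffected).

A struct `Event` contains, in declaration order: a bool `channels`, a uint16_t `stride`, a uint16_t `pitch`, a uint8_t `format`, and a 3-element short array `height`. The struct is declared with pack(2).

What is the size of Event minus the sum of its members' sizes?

2

0..1  channels  (1B, 1-aligned)
1..2  -- padding (1B)
2..4  stride  (2B, 2-aligned)
4..6  pitch  (2B, 2-aligned)
6..7  format  (1B, 1-aligned)
7..8  -- padding (1B)
8..14  height  (6B, 2-aligned)
sizeof = 14, alignof = 2
data bytes 12, size 14 → padding 2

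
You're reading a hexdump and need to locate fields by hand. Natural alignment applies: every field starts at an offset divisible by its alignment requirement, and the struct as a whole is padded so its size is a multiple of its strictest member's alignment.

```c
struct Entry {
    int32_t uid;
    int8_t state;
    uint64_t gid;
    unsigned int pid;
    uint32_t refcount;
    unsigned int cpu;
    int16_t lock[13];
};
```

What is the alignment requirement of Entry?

member alignments: uid=4, state=1, gid=8, pid=4, refcount=4, cpu=4, lock=2
max = 8

8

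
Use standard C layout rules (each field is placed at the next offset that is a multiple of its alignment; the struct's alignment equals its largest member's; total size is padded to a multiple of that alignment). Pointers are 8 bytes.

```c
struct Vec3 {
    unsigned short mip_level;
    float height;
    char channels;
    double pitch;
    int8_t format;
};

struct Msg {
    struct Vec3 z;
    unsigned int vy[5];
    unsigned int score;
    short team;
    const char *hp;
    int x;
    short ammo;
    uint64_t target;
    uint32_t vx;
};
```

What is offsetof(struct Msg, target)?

Vec3: mip_level at 0 (size 2, align 2) → ends 2; pad 2 to align 4 for height; height at 4 (size 4, align 4) → ends 8; channels at 8 (size 1, align 1) → ends 9; pad 7 to align 8 for pitch; pitch at 16 (size 8, align 8) → ends 24; format at 24 (size 1, align 1) → ends 25; tail pad 7 to reach multiple of 8; total 32 bytes, alignment 8
z at 0 (size 32, align 8) → ends 32
vy at 32 (size 20, align 4) → ends 52
score at 52 (size 4, align 4) → ends 56
team at 56 (size 2, align 2) → ends 58
pad 6 to align 8 for hp
hp at 64 (size 8, align 8) → ends 72
x at 72 (size 4, align 4) → ends 76
ammo at 76 (size 2, align 2) → ends 78
pad 2 to align 8 for target
target at 80 (size 8, align 8) → ends 88

80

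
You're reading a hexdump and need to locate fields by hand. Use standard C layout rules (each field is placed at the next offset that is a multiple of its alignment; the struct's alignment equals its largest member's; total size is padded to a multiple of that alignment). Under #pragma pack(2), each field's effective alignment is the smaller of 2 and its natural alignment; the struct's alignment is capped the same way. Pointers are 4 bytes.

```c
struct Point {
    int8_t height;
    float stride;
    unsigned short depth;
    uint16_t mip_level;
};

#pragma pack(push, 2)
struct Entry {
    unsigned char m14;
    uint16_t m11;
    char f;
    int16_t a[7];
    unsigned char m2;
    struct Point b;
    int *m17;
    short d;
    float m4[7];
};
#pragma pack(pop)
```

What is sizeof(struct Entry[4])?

272

Point: @0: height [1B, align 1] → 1; +3 pad (align 4); @4: stride [4B, align 4] → 8; @8: depth [2B, align 2] → 10; @10: mip_level [2B, align 2] → 12; size 12, align 4
@0: m14 [1B, align 1] → 1
+1 pad (align 2)
@2: m11 [2B, align 2] → 4
@4: f [1B, align 1] → 5
+1 pad (align 2)
@6: a [14B, align 2] → 20
@20: m2 [1B, align 1] → 21
+1 pad (align 2)
@22: b [12B, align 2] → 34
@34: m17 [4B, align 2] → 38
@38: d [2B, align 2] → 40
@40: m4 [28B, align 2] → 68
size 68, align 2
array of 4: 4 × 68 = 272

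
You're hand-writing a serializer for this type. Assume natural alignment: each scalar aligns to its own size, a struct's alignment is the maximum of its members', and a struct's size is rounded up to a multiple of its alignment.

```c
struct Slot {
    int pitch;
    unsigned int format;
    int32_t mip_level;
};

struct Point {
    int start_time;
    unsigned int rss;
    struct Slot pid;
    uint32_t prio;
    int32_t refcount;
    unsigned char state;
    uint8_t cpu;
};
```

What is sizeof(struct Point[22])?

704

Slot: pitch at 0 (size 4, align 4) → ends 4; format at 4 (size 4, align 4) → ends 8; mip_level at 8 (size 4, align 4) → ends 12; total 12 bytes, alignment 4
start_time at 0 (size 4, align 4) → ends 4
rss at 4 (size 4, align 4) → ends 8
pid at 8 (size 12, align 4) → ends 20
prio at 20 (size 4, align 4) → ends 24
refcount at 24 (size 4, align 4) → ends 28
state at 28 (size 1, align 1) → ends 29
cpu at 29 (size 1, align 1) → ends 30
tail pad 2 to reach multiple of 4
total 32 bytes, alignment 4
array of 22: 22 × 32 = 704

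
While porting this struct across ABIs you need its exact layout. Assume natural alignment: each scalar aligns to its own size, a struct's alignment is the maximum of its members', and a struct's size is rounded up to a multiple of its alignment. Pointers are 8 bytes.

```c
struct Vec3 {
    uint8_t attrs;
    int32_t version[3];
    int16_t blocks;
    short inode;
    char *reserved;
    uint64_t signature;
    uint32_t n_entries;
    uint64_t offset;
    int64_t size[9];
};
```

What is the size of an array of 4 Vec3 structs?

0..1  attrs  (1B, 1-aligned)
1..4  -- padding (3B)
4..16  version  (12B, 4-aligned)
16..18  blocks  (2B, 2-aligned)
18..20  inode  (2B, 2-aligned)
20..24  -- padding (4B)
24..32  reserved  (8B, 8-aligned)
32..40  signature  (8B, 8-aligned)
40..44  n_entries  (4B, 4-aligned)
44..48  -- padding (4B)
48..56  offset  (8B, 8-aligned)
56..128  size  (72B, 8-aligned)
sizeof = 128, alignof = 8
array of 4: 4 × 128 = 512

512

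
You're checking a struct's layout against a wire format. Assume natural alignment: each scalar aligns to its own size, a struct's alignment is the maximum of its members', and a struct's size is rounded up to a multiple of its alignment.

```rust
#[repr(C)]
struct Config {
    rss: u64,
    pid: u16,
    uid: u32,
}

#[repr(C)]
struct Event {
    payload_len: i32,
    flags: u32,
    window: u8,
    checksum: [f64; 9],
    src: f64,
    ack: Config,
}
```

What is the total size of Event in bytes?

112

Config: @0: rss [8B, align 8] → 8; @8: pid [2B, align 2] → 10; +2 pad (align 4); @12: uid [4B, align 4] → 16; size 16, align 8
@0: payload_len [4B, align 4] → 4
@4: flags [4B, align 4] → 8
@8: window [1B, align 1] → 9
+7 pad (align 8)
@16: checksum [72B, align 8] → 88
@88: src [8B, align 8] → 96
@96: ack [16B, align 8] → 112
size 112, align 8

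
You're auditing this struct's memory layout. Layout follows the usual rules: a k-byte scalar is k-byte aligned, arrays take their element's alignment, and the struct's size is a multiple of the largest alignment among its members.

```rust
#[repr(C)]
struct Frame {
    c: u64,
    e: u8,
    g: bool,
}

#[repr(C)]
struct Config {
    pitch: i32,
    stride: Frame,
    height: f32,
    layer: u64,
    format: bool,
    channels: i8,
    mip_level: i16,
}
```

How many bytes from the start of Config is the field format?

Frame: c at 0 (size 8, align 8) → ends 8; e at 8 (size 1, align 1) → ends 9; g at 9 (size 1, align 1) → ends 10; tail pad 6 to reach multiple of 8; total 16 bytes, alignment 8
pitch at 0 (size 4, align 4) → ends 4
pad 4 to align 8 for stride
stride at 8 (size 16, align 8) → ends 24
height at 24 (size 4, align 4) → ends 28
pad 4 to align 8 for layer
layer at 32 (size 8, align 8) → ends 40
format at 40 (size 1, align 1) → ends 41

40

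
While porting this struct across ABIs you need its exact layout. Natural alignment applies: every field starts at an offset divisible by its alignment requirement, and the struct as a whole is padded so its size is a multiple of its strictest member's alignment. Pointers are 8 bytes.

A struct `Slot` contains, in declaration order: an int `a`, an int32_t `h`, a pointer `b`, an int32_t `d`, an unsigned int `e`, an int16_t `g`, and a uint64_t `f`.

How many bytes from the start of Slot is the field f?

32

a at 0 (size 4, align 4) → ends 4
h at 4 (size 4, align 4) → ends 8
b at 8 (size 8, align 8) → ends 16
d at 16 (size 4, align 4) → ends 20
e at 20 (size 4, align 4) → ends 24
g at 24 (size 2, align 2) → ends 26
pad 6 to align 8 for f
f at 32 (size 8, align 8) → ends 40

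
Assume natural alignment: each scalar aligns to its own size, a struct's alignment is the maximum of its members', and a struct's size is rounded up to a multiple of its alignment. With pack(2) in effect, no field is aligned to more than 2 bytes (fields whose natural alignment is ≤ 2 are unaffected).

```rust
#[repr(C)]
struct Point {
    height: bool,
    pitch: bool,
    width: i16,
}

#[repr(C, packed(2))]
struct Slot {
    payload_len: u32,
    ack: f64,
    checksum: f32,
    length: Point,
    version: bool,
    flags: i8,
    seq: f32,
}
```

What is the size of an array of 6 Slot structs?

156

Point: @0: height [1B, align 1] → 1; @1: pitch [1B, align 1] → 2; @2: width [2B, align 2] → 4; size 4, align 2
@0: payload_len [4B, align 2] → 4
@4: ack [8B, align 2] → 12
@12: checksum [4B, align 2] → 16
@16: length [4B, align 2] → 20
@20: version [1B, align 1] → 21
@21: flags [1B, align 1] → 22
@22: seq [4B, align 2] → 26
size 26, align 2
array of 6: 6 × 26 = 156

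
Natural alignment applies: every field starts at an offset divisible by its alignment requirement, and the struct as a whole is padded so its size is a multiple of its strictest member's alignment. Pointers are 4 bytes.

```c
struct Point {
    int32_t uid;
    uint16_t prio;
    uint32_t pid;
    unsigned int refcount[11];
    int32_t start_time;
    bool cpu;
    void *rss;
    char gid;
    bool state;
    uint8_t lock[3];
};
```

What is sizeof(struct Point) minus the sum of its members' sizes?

8

uid at 0 (size 4, align 4) → ends 4
prio at 4 (size 2, align 2) → ends 6
pad 2 to align 4 for pid
pid at 8 (size 4, align 4) → ends 12
refcount at 12 (size 44, align 4) → ends 56
start_time at 56 (size 4, align 4) → ends 60
cpu at 60 (size 1, align 1) → ends 61
pad 3 to align 4 for rss
rss at 64 (size 4, align 4) → ends 68
gid at 68 (size 1, align 1) → ends 69
state at 69 (size 1, align 1) → ends 70
lock at 70 (size 3, align 1) → ends 73
tail pad 3 to reach multiple of 4
total 76 bytes, alignment 4
data bytes 68, size 76 → padding 8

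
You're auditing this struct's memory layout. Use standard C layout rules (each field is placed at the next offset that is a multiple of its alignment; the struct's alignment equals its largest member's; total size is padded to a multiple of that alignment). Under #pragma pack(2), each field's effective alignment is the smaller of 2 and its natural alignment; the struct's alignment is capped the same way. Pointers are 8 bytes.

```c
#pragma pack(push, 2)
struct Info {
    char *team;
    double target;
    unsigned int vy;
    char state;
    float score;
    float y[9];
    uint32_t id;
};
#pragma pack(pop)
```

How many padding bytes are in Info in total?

team at 0 (size 8, align 2) → ends 8
target at 8 (size 8, align 2) → ends 16
vy at 16 (size 4, align 2) → ends 20
state at 20 (size 1, align 1) → ends 21
pad 1 to align 2 for score
score at 22 (size 4, align 2) → ends 26
y at 26 (size 36, align 2) → ends 62
id at 62 (size 4, align 2) → ends 66
total 66 bytes, alignment 2
data bytes 65, size 66 → padding 1

1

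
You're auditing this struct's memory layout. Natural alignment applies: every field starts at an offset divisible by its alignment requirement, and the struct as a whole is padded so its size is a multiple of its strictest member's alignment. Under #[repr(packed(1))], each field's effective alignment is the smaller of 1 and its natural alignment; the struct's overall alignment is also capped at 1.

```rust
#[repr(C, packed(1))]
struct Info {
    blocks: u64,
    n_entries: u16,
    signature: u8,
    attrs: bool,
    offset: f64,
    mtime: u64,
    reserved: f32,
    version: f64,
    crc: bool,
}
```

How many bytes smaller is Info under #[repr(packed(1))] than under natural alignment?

natural layout:
  0..8  blocks  (8B, 8-aligned)
  8..10  n_entries  (2B, 2-aligned)
  10..11  signature  (1B, 1-aligned)
  11..12  attrs  (1B, 1-aligned)
  12..16  -- padding (4B)
  16..24  offset  (8B, 8-aligned)
  24..32  mtime  (8B, 8-aligned)
  32..36  reserved  (4B, 4-aligned)
  36..40  -- padding (4B)
  40..48  version  (8B, 8-aligned)
  48..49  crc  (1B, 1-aligned)
  49..56  -- tail padding (7B)
  sizeof = 56, alignof = 8
packed(1) layout:
  0..8  blocks  (8B, 1-aligned)
  8..10  n_entries  (2B, 1-aligned)
  10..11  signature  (1B, 1-aligned)
  11..12  attrs  (1B, 1-aligned)
  12..20  offset  (8B, 1-aligned)
  20..28  mtime  (8B, 1-aligned)
  28..32  reserved  (4B, 1-aligned)
  32..40  version  (8B, 1-aligned)
  40..41  crc  (1B, 1-aligned)
  sizeof = 41, alignof = 1
56 − 41 = 15

15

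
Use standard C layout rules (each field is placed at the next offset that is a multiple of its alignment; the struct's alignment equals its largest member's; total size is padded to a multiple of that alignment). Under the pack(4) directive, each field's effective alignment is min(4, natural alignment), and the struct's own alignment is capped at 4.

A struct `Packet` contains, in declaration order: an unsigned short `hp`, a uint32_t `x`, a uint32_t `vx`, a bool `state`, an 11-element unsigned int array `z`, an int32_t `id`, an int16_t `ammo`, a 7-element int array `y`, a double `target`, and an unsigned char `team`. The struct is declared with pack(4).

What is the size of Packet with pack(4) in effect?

108

@0: hp [2B, align 2] → 2
+2 pad (align 4)
@4: x [4B, align 4] → 8
@8: vx [4B, align 4] → 12
@12: state [1B, align 1] → 13
+3 pad (align 4)
@16: z [44B, align 4] → 60
@60: id [4B, align 4] → 64
@64: ammo [2B, align 2] → 66
+2 pad (align 4)
@68: y [28B, align 4] → 96
@96: target [8B, align 4] → 104
@104: team [1B, align 1] → 105
+3 tail pad (align 4)
size 108, align 4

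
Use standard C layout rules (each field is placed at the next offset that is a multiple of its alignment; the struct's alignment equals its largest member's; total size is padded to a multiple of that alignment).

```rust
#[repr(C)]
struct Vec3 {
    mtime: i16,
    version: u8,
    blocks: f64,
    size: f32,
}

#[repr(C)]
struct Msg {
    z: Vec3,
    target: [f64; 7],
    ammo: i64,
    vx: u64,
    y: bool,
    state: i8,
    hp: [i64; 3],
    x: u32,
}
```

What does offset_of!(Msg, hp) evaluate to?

104

Vec3: 0..2  mtime  (2B, 2-aligned); 2..3  version  (1B, 1-aligned); 3..8  -- padding (5B); 8..16  blocks  (8B, 8-aligned); 16..20  size  (4B, 4-aligned); 20..24  -- tail padding (4B); sizeof = 24, alignof = 8
0..24  z  (24B, 8-aligned)
24..80  target  (56B, 8-aligned)
80..88  ammo  (8B, 8-aligned)
88..96  vx  (8B, 8-aligned)
96..97  y  (1B, 1-aligned)
97..98  state  (1B, 1-aligned)
98..104  -- padding (6B)
104..128  hp  (24B, 8-aligned)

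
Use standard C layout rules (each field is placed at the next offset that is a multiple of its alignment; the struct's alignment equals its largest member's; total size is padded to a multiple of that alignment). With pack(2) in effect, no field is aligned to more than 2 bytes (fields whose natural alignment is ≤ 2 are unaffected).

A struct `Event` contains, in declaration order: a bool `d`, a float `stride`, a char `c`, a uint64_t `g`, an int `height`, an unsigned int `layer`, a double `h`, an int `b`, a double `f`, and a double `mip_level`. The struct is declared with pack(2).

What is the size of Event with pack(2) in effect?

52

d at 0 (size 1, align 1) → ends 1
pad 1 to align 2 for stride
stride at 2 (size 4, align 2) → ends 6
c at 6 (size 1, align 1) → ends 7
pad 1 to align 2 for g
g at 8 (size 8, align 2) → ends 16
height at 16 (size 4, align 2) → ends 20
layer at 20 (size 4, align 2) → ends 24
h at 24 (size 8, align 2) → ends 32
b at 32 (size 4, align 2) → ends 36
f at 36 (size 8, align 2) → ends 44
mip_level at 44 (size 8, align 2) → ends 52
total 52 bytes, alignment 2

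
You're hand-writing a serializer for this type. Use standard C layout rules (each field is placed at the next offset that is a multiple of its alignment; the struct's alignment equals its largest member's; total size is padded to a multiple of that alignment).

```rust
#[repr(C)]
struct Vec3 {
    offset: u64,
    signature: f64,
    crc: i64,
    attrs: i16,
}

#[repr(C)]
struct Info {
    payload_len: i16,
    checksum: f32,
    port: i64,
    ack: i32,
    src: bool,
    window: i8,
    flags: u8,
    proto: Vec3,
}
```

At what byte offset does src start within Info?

20

Vec3: offset at 0 (size 8, align 8) → ends 8; signature at 8 (size 8, align 8) → ends 16; crc at 16 (size 8, align 8) → ends 24; attrs at 24 (size 2, align 2) → ends 26; tail pad 6 to reach multiple of 8; total 32 bytes, alignment 8
payload_len at 0 (size 2, align 2) → ends 2
pad 2 to align 4 for checksum
checksum at 4 (size 4, align 4) → ends 8
port at 8 (size 8, align 8) → ends 16
ack at 16 (size 4, align 4) → ends 20
src at 20 (size 1, align 1) → ends 21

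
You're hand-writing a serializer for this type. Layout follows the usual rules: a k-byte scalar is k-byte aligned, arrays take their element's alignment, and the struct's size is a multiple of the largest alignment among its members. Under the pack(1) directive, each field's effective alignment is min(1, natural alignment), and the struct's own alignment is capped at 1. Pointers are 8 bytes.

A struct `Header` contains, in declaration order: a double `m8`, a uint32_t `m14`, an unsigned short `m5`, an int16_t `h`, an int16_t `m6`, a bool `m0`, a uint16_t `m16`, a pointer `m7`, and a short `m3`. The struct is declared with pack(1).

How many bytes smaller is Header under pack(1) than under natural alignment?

9

natural layout:
  @0: m8 [8B, align 8] → 8
  @8: m14 [4B, align 4] → 12
  @12: m5 [2B, align 2] → 14
  @14: h [2B, align 2] → 16
  @16: m6 [2B, align 2] → 18
  @18: m0 [1B, align 1] → 19
  +1 pad (align 2)
  @20: m16 [2B, align 2] → 22
  +2 pad (align 8)
  @24: m7 [8B, align 8] → 32
  @32: m3 [2B, align 2] → 34
  +6 tail pad (align 8)
  size 40, align 8
packed(1) layout:
  @0: m8 [8B, align 1] → 8
  @8: m14 [4B, align 1] → 12
  @12: m5 [2B, align 1] → 14
  @14: h [2B, align 1] → 16
  @16: m6 [2B, align 1] → 18
  @18: m0 [1B, align 1] → 19
  @19: m16 [2B, align 1] → 21
  @21: m7 [8B, align 1] → 29
  @29: m3 [2B, align 1] → 31
  size 31, align 1
40 − 31 = 9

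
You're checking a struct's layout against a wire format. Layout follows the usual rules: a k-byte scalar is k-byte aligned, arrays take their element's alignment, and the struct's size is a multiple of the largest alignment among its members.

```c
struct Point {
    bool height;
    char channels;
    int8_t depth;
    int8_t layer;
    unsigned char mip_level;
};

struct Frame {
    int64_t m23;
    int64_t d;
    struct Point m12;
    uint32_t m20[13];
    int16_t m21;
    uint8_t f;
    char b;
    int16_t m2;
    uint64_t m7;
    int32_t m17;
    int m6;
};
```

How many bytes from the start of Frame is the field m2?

Point: @0: height [1B, align 1] → 1; @1: channels [1B, align 1] → 2; @2: depth [1B, align 1] → 3; @3: layer [1B, align 1] → 4; @4: mip_level [1B, align 1] → 5; size 5, align 1
@0: m23 [8B, align 8] → 8
@8: d [8B, align 8] → 16
@16: m12 [5B, align 1] → 21
+3 pad (align 4)
@24: m20 [52B, align 4] → 76
@76: m21 [2B, align 2] → 78
@78: f [1B, align 1] → 79
@79: b [1B, align 1] → 80
@80: m2 [2B, align 2] → 82

80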